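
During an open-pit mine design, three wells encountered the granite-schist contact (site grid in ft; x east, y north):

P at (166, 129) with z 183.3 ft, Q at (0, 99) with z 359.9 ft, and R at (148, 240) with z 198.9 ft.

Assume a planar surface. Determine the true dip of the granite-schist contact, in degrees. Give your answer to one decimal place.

Let the plane be z = a·x + b·y + c.
Q−P: −166a − 30b = 176.6;  R−P: −18a + 111b = 15.6.
Solving gives a = −1.05824, b = −0.03107.
Gradient magnitude |∇z| = √(a² + b²) = √(1.11987 + 0.00097) = 1.05870.
True dip = arctan(1.05870) = 46.6°, dipping toward E (azimuth ≈ 088°).

46.6°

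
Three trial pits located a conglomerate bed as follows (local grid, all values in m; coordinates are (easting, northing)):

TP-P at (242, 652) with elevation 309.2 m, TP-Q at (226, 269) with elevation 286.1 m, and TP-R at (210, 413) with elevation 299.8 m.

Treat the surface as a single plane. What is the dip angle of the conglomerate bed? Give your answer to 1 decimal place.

13.4°

Let the plane be z = a·E + b·N + c.
TP-Q−TP-P: −16a − 383b = −23.1;  TP-R−TP-P: −32a − 239b = −9.4.
Solving gives a = −0.22779, b = 0.06983.
Gradient magnitude |∇z| = √(a² + b²) = √(0.05189 + 0.00488) = 0.23825.
True dip = arctan(0.23825) = 13.4°, dipping toward ESE (azimuth ≈ 107°).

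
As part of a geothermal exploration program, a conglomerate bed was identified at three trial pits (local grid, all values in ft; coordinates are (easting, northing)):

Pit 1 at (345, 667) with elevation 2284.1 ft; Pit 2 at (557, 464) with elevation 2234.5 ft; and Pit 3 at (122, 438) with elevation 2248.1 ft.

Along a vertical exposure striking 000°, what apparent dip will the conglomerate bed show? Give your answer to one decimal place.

11.3°

Let the plane be z = a·E + b·N + c.
Pit 2−Pit 1: 212a − 203b = −49.6;  Pit 3−Pit 1: −223a − 229b = −36.
Solving gives a = −0.04317, b = 0.19925.
Unit vector along 000° is (sin 0°, cos 0°) = (0.0000, 1.0000).
Slope in that direction = a·(0.0000) + b·(1.0000) = 0.19925.
Apparent dip = arctan|0.19925| = 11.3° (true dip is 11.5°, so apparent ≤ true as expected).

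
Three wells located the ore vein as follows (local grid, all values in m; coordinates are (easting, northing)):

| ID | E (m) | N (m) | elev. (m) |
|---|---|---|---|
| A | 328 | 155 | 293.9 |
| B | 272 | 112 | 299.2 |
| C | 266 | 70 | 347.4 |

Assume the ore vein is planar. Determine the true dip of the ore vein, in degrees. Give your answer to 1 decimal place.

Let the plane be z = a·E + b·N + c.
B−A: −56a − 43b = 5.3;  C−A: −62a − 85b = 53.5.
Solving gives a = 0.88348, b = −1.27383.
Gradient magnitude |∇z| = √(a² + b²) = √(0.78053 + 1.62264) = 1.55022.
True dip = arctan(1.55022) = 57.2°, dipping toward NW (azimuth ≈ 325°).

57.2°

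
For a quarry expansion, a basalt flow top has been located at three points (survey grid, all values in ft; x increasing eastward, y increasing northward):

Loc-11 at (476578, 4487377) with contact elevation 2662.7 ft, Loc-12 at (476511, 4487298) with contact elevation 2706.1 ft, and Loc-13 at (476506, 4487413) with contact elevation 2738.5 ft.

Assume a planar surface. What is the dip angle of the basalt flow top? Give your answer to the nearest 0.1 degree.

43.9°

Let the plane be z = a·x + b·y + c.
Loc-12−Loc-11: −67a − 79b = 43.4;  Loc-13−Loc-11: −72a + 36b = 75.8.
Solving gives a = −0.93217, b = 0.24121.
Gradient magnitude |∇z| = √(a² + b²) = √(0.86895 + 0.05818) = 0.96288.
True dip = arctan(0.96288) = 43.9°, dipping toward ESE (azimuth ≈ 105°).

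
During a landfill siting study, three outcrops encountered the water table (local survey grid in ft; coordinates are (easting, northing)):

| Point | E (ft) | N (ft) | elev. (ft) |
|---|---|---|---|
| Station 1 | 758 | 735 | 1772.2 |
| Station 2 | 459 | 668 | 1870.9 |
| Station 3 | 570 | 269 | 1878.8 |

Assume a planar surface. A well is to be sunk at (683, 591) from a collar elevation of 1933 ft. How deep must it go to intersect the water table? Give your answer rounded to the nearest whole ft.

123 ft

Let the plane be z = a·E + b·N + c.
Station 2−Station 1: −299a − 67b = 98.7;  Station 3−Station 1: −188a − 466b = 106.6.
Solving gives a = −0.30655, b = −0.10508.
Then c = 1772.2 − a·758 − b·735 = 2081.80.
At (683, 591): z_contact = −209.4 − 62.1 + 2081.80 = 1810.3 ft.
Depth below ground = 1933 − 1810.3 = 123 ft.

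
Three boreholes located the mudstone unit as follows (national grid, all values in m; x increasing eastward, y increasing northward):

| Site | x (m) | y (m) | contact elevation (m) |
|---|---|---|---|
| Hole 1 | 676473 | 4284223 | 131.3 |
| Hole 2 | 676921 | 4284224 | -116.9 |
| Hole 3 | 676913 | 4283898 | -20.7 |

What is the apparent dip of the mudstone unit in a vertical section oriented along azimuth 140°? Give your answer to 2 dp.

Let the plane be z = a·x + b·y + c.
Hole 2−Hole 1: 448a + 1b = −248.2;  Hole 3−Hole 1: 440a − 325b = −152.
Solving gives a = −0.55339, b = −0.28151.
Unit vector along 140° is (sin 140°, cos 140°) = (0.6428, -0.7660).
Slope in that direction = a·(0.6428) + b·(-0.7660) = −0.14006.
Apparent dip = arctan|0.14006| = 7.97° (true dip is 31.8°, so apparent ≤ true as expected).

7.97°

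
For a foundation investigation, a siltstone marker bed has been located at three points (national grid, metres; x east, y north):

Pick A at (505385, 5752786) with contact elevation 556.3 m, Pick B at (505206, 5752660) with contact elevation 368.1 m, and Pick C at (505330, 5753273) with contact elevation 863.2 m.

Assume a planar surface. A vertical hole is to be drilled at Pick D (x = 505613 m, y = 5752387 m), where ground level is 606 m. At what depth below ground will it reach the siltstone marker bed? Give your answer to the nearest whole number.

198 m

Two edge vectors: Pick A→Pick B = (-179, -126, -188.2), Pick A→Pick C = (-55, 487, 306.9).
Normal n = (Pick A→Pick B) × (Pick A→Pick C) = (52984, 65286.1, -94103).
So ∂z/∂x = −n_x/n_z = 0.56304262 and ∂z/∂y = −n_y/n_z = 0.69377278.
Intercept c from Pick A: 556.3 − 284553.30 − 3991126.34 = −4275123.34.
At (505613, 5752387): z_contact = 284681.7 + 3990849.5 − 4275123.34 = 407.9 m.
Depth below ground = 606 − 407.9 = 198 m.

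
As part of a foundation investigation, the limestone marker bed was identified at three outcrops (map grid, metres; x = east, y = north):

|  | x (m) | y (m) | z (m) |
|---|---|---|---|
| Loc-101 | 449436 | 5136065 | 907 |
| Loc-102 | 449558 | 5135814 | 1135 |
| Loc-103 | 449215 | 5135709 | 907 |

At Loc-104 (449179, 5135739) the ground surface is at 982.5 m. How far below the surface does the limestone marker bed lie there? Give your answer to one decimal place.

120.3 m

Two edge vectors: Loc-101→Loc-102 = (122, -251, 228), Loc-101→Loc-103 = (-221, -356, 0).
Normal n = (Loc-101→Loc-102) × (Loc-101→Loc-103) = (81168, -50388, -98903).
So ∂z/∂x = −n_x/n_z = 0.820682891 and ∂z/∂y = −n_y/n_z = −0.509468874.
Intercept c from Loc-101: 907 − 368844.44 + 2616665.25 = 2248727.81.
At (449179, 5135739): z_contact = 368633.52 − 2616499.16 + 2248727.81 = 862.17 m.
Depth below ground = 982.5 − 862.17 = 120.3 m.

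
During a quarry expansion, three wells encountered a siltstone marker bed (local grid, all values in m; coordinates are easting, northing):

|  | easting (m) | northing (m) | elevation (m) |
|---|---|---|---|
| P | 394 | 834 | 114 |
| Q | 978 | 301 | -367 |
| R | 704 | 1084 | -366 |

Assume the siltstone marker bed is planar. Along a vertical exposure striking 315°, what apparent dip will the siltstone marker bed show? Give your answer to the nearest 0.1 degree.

Two edge vectors: P→Q = (584, -533, -481), P→R = (310, 250, -480).
Normal n = (P→Q) × (P→R) = (376090, 131210, 311230).
So ∂z/∂easting = −n_x/n_z = −1.20840 and ∂z/∂northing = −n_y/n_z = −0.42159.
Unit vector along 315° is (sin 315°, cos 315°) = (-0.7071, 0.7071).
Slope in that direction = a·(-0.7071) + b·(0.7071) = 0.55636.
Apparent dip = arctan|0.55636| = 29.1° (true dip is 52.0°, so apparent ≤ true as expected).

29.1°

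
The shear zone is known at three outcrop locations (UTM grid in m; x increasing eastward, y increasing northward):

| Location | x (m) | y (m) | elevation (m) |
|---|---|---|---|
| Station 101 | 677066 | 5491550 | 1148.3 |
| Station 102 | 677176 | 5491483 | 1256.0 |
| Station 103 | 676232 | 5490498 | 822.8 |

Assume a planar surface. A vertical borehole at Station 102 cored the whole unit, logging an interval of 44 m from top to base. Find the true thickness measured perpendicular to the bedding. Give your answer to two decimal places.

Two edge vectors: Station 101→Station 102 = (110, -67, 107.7), Station 101→Station 103 = (-834, -1052, -325.5).
Normal n = (Station 101→Station 102) × (Station 101→Station 103) = (135108.9, -54016.8, -171598).
So ∂z/∂x = −n_x/n_z = 0.78736 and ∂z/∂y = −n_y/n_z = −0.31479.
|∇z| = √(a²+b²) = 0.84795, so dip δ = arctan(0.84795) = 40.30°.
True thickness = vertical thickness × cos δ = 44 × cos 40.30° = 33.56 m.

33.56 m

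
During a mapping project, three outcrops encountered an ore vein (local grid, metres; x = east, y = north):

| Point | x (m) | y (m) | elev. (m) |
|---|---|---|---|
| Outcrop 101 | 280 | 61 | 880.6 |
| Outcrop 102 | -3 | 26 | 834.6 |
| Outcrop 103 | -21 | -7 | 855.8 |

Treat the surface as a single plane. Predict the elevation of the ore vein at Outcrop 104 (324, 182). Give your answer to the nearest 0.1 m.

Two edge vectors: Outcrop 101→Outcrop 102 = (-283, -35, -46), Outcrop 101→Outcrop 103 = (-301, -68, -24.8).
Normal n = (Outcrop 101→Outcrop 102) × (Outcrop 101→Outcrop 103) = (-2260, 6827.6, 8709).
So ∂z/∂x = −n_x/n_z = 0.25950 and ∂z/∂y = −n_y/n_z = −0.78397.
Intercept c from Outcrop 101: 880.6 − 72.66 + 47.82 = 855.76.
At (324, 182): z = 84.1 − 142.7 + 855.76 = 797.2 m.

797.2 m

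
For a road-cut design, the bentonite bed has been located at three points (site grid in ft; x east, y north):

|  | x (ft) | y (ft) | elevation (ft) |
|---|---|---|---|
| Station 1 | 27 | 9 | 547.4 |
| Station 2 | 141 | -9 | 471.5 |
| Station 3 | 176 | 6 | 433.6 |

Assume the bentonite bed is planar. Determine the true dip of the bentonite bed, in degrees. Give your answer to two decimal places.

Two edge vectors: Station 1→Station 2 = (114, -18, -75.9), Station 1→Station 3 = (149, -3, -113.8).
Normal n = (Station 1→Station 2) × (Station 1→Station 3) = (1820.7, 1664.1, 2340).
So ∂z/∂x = −n_x/n_z = −0.77808 and ∂z/∂y = −n_y/n_z = −0.71115.
Gradient magnitude |∇z| = √(a² + b²) = √(0.60540 + 0.50574) = 1.05411.
True dip = arctan(1.05411) = 46.51°, dipping toward NE (azimuth ≈ 048°).

46.51°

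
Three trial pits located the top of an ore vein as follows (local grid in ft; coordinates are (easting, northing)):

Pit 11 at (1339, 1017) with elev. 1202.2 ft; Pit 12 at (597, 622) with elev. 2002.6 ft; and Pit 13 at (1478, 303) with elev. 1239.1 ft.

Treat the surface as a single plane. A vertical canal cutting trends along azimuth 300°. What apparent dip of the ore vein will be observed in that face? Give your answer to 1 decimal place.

35.2°

Two edge vectors: Pit 11→Pit 12 = (-742, -395, 800.4), Pit 11→Pit 13 = (139, -714, 36.9).
Normal n = (Pit 11→Pit 12) × (Pit 11→Pit 13) = (556910.1, 138635.4, 584693).
So ∂z/∂E = −n_x/n_z = −0.95248 and ∂z/∂N = −n_y/n_z = −0.23711.
Unit vector along 300° is (sin 300°, cos 300°) = (-0.8660, 0.5000).
Slope in that direction = a·(-0.8660) + b·(0.5000) = 0.70632.
Apparent dip = arctan|0.70632| = 35.2° (true dip is 44.5°, so apparent ≤ true as expected).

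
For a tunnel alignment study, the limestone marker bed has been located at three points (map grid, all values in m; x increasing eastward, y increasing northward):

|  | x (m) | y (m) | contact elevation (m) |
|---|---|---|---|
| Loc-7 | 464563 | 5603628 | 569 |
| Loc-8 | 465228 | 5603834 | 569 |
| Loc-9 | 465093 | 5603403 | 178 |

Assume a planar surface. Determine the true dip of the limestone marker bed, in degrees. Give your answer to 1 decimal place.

Let the plane be z = a·x + b·y + c.
Loc-8−Loc-7: 665a + 206b = 0;  Loc-9−Loc-7: 530a − 225b = −391.
Solving gives a = −0.31122, b = 1.00468.
Gradient magnitude |∇z| = √(a² + b²) = √(0.09686 + 1.00937) = 1.05178.
True dip = arctan(1.05178) = 46.4°, dipping toward SSE (azimuth ≈ 163°).

46.4°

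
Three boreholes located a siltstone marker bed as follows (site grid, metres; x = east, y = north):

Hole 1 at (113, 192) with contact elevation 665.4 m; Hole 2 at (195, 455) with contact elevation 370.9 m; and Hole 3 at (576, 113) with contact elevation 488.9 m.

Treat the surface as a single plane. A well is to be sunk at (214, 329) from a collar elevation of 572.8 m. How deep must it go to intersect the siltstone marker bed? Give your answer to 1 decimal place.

Two edge vectors: Hole 1→Hole 2 = (82, 263, -294.5), Hole 1→Hole 3 = (463, -79, -176.5).
Normal n = (Hole 1→Hole 2) × (Hole 1→Hole 3) = (-69685, -121880.5, -128247).
So ∂z/∂x = −n_x/n_z = −0.54337 and ∂z/∂y = −n_y/n_z = −0.95036.
Intercept c from Hole 1: 665.4 + 61.40 + 182.47 = 909.27.
At (214, 329): z_contact = −116.28 − 312.67 + 909.27 = 480.32 m.
Depth below ground = 572.8 − 480.32 = 92.5 m.

92.5 m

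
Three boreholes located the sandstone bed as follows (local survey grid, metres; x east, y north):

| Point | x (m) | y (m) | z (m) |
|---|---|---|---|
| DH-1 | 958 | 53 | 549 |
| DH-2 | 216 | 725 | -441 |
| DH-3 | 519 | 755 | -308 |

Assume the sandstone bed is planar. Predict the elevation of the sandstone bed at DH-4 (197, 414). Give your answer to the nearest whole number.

Two edge vectors: DH-1→DH-2 = (-742, 672, -990), DH-1→DH-3 = (-439, 702, -857).
Normal n = (DH-1→DH-2) × (DH-1→DH-3) = (119076, -201284, -225876).
So ∂z/∂x = −n_x/n_z = 0.52717 and ∂z/∂y = −n_y/n_z = −0.89113.
Intercept c from DH-1: 549 − 505.03 + 47.23 = 91.20.
At (197, 414): z = 103.9 − 368.9 + 91.20 = -173.9 m.

-174 m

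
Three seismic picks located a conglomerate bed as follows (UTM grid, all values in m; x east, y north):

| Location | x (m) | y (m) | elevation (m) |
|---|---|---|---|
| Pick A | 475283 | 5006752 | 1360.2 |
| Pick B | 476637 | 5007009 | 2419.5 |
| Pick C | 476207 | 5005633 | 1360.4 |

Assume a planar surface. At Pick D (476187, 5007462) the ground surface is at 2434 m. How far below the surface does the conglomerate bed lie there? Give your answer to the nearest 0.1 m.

65.9 m

Let the plane be z = a·x + b·y + c.
Pick B−Pick A: 1354a + 257b = 1059.3;  Pick C−Pick A: 924a − 1119b = 0.2.
Solving gives a = 0.676373478, b = 0.558328055.
Then c = 1360.2 − a·475283 − b·5006752 = −3115518.72.
At (476187, 5007462): z_contact = 322080.26 + 2795806.52 − 3115518.72 = 2368.05 m.
Depth below ground = 2434 − 2368.05 = 65.9 m.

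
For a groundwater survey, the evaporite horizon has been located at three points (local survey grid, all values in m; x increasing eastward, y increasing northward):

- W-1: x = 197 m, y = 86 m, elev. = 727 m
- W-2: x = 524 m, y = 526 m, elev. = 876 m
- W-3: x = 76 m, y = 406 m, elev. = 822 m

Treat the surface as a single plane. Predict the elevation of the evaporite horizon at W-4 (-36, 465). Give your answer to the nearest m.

Two edge vectors: W-1→W-2 = (327, 440, 149), W-1→W-3 = (-121, 320, 95).
Normal n = (W-1→W-2) × (W-1→W-3) = (-5880, -49094, 157880).
So ∂z/∂x = −n_x/n_z = 0.03724 and ∂z/∂y = −n_y/n_z = 0.31096.
Intercept c from W-1: 727 − 7.34 − 26.74 = 692.92.
At (-36, 465): z = −1.3 + 144.6 + 692.92 = 836.2 m.

836 m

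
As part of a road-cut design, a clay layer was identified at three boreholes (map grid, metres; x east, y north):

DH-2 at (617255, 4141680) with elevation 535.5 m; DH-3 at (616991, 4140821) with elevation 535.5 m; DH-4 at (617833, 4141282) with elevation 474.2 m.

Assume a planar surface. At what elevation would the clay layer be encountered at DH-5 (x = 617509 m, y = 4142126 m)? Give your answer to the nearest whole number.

525 m

Two edge vectors: DH-2→DH-3 = (-264, -859, 0), DH-2→DH-4 = (578, -398, -61.3).
Normal n = (DH-2→DH-3) × (DH-2→DH-4) = (52656.7, -16183.2, 601574).
So ∂z/∂x = −n_x/n_z = −0.08753154 and ∂z/∂y = −n_y/n_z = 0.02690143.
Intercept c from DH-2: 535.5 + 54029.28 − 111417.11 = −56852.33.
At (617509, 4142126): z = −54051.5 + 111429.1 − 56852.33 = 525.3 m.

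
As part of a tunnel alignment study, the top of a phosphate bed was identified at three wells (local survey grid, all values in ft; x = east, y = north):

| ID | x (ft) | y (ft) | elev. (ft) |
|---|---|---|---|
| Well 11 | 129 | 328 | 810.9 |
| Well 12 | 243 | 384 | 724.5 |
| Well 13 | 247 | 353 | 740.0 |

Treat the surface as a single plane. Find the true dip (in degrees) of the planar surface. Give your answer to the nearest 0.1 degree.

Two edge vectors: Well 11→Well 12 = (114, 56, -86.4), Well 11→Well 13 = (118, 25, -70.9).
Normal n = (Well 11→Well 12) × (Well 11→Well 13) = (-1810.4, -2112.6, -3758).
So ∂z/∂x = −n_x/n_z = −0.48175 and ∂z/∂y = −n_y/n_z = −0.56216.
Gradient magnitude |∇z| = √(a² + b²) = √(0.23208 + 0.31602) = 0.74034.
True dip = arctan(0.74034) = 36.5°, dipping toward NE (azimuth ≈ 041°).

36.5°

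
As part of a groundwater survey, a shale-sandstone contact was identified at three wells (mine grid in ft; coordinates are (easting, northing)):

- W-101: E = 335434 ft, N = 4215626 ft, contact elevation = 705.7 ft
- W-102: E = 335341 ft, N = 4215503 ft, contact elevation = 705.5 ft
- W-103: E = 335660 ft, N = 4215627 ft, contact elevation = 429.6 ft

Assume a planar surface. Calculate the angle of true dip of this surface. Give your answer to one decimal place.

Let the plane be z = a·E + b·N + c.
W-102−W-101: −93a − 123b = −0.2;  W-103−W-101: 226a + 1b = −276.1.
Solving gives a = −1.22579, b = 0.92844.
Gradient magnitude |∇z| = √(a² + b²) = √(1.50256 + 0.86201) = 1.53771.
True dip = arctan(1.53771) = 57.0°, dipping toward SE (azimuth ≈ 127°).

57.0°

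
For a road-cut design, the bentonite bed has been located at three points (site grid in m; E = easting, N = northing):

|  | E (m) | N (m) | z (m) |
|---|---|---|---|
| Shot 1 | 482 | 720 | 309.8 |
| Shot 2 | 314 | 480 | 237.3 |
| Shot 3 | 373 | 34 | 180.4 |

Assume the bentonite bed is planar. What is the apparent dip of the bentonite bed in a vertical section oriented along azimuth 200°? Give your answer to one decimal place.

Two edge vectors: Shot 1→Shot 2 = (-168, -240, -72.5), Shot 1→Shot 3 = (-109, -686, -129.4).
Normal n = (Shot 1→Shot 2) × (Shot 1→Shot 3) = (-18679, -13836.7, 89088).
So ∂z/∂E = −n_x/n_z = 0.20967 and ∂z/∂N = −n_y/n_z = 0.15531.
Unit vector along 200° is (sin 200°, cos 200°) = (-0.3420, -0.9397).
Slope in that direction = a·(-0.3420) + b·(-0.9397) = −0.21766.
Apparent dip = arctan|0.21766| = 12.3° (true dip is 14.6°, so apparent ≤ true as expected).

12.3°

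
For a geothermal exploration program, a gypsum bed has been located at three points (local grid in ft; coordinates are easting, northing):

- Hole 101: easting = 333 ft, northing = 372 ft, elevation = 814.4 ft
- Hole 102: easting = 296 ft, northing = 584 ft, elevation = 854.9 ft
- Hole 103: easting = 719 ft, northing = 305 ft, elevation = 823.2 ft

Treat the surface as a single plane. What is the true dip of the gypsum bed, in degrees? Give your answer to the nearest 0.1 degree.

11.8°

Let the plane be z = a·easting + b·northing + c.
Hole 102−Hole 101: −37a + 212b = 40.5;  Hole 103−Hole 101: 386a − 67b = 8.8.
Solving gives a = 0.05771, b = 0.20111.
Gradient magnitude |∇z| = √(a² + b²) = √(0.00333 + 0.04044) = 0.20922.
True dip = arctan(0.20922) = 11.8°, dipping toward SSW (azimuth ≈ 196°).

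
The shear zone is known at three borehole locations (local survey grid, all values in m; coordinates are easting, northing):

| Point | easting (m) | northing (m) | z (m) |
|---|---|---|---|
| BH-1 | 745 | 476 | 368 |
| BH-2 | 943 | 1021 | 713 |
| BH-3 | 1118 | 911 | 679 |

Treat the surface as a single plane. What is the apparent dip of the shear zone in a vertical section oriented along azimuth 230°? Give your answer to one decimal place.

26.3°

Let the plane be z = a·easting + b·northing + c.
BH-2−BH-1: 198a + 545b = 345;  BH-3−BH-1: 373a + 435b = 311.
Solving gives a = 0.16576, b = 0.57281.
Unit vector along 230° is (sin 230°, cos 230°) = (-0.7660, -0.6428).
Slope in that direction = a·(-0.7660) + b·(-0.6428) = −0.49517.
Apparent dip = arctan|0.49517| = 26.3° (true dip is 30.8°, so apparent ≤ true as expected).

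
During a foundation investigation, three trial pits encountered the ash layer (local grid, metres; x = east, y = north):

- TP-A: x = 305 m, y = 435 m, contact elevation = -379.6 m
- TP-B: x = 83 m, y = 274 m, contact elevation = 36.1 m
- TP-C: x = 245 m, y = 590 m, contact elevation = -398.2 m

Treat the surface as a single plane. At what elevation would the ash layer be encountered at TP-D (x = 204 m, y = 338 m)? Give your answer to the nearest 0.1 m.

Two edge vectors: TP-A→TP-B = (-222, -161, 415.7), TP-A→TP-C = (-60, 155, -18.6).
Normal n = (TP-A→TP-B) × (TP-A→TP-C) = (-61438.9, -29071.2, -44070).
So ∂z/∂x = −n_x/n_z = −1.39412 and ∂z/∂y = −n_y/n_z = −0.65966.
Intercept c from TP-A: -379.6 + 425.21 + 286.95 = 332.56.
At (204, 338): z = −284.4 − 223.0 + 332.56 = -174.8 m.

-174.8 m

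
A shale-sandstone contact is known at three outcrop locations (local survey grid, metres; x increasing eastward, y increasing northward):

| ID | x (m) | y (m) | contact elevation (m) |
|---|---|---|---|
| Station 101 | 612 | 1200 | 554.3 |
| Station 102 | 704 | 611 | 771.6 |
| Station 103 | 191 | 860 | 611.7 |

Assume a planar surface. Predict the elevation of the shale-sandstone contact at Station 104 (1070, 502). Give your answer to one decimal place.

Let the plane be z = a·x + b·y + c.
Station 102−Station 101: 92a − 589b = 217.3;  Station 103−Station 101: −421a − 340b = 57.4.
Solving gives a = 0.143504, b = −0.346515.
Then c = 554.3 − a·612 − b·1200 = 882.29.
At (1070, 502): z = 153.5 − 174.0 + 882.29 = 861.9 m.

861.9 m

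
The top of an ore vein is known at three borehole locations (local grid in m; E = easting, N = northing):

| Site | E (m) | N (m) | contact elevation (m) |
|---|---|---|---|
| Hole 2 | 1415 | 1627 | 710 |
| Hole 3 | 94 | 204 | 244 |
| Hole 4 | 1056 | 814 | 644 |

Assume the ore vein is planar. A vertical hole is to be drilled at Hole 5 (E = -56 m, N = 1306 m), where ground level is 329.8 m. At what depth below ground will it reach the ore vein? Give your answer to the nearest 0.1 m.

Let the plane be z = a·E + b·N + c.
Hole 3−Hole 2: −1321a − 1423b = −466;  Hole 4−Hole 2: −359a − 813b = −66.
Solving gives a = 0.506006, b = −0.142258.
Then c = 710 − a·1415 − b·1627 = 225.46.
At (-56, 1306): z_contact = −28.34 − 185.79 + 225.46 = 11.33 m.
Depth below ground = 329.8 − 11.33 = 318.5 m.

318.5 m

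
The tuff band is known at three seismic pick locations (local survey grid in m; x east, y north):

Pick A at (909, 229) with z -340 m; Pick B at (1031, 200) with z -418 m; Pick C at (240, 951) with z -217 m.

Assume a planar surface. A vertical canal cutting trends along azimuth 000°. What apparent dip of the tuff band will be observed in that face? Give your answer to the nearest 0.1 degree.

Two edge vectors: Pick A→Pick B = (122, -29, -78), Pick A→Pick C = (-669, 722, 123).
Normal n = (Pick A→Pick B) × (Pick A→Pick C) = (52749, 37176, 68683).
So ∂z/∂x = −n_x/n_z = −0.76801 and ∂z/∂y = −n_y/n_z = −0.54127.
Unit vector along 000° is (sin 0°, cos 0°) = (0.0000, 1.0000).
Slope in that direction = a·(0.0000) + b·(1.0000) = −0.54127.
Apparent dip = arctan|0.54127| = 28.4° (true dip is 43.2°, so apparent ≤ true as expected).

28.4°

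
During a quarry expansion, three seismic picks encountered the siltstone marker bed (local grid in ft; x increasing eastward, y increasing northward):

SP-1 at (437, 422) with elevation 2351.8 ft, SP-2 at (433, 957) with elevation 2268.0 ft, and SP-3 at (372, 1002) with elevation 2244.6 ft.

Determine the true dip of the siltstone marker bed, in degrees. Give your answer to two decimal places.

Let the plane be z = a·x + b·y + c.
SP-2−SP-1: −4a + 535b = −83.8;  SP-3−SP-1: −65a + 580b = −107.2.
Solving gives a = 0.26954, b = −0.15462.
Gradient magnitude |∇z| = √(a² + b²) = √(0.07265 + 0.02391) = 0.31074.
True dip = arctan(0.31074) = 17.26°, dipping toward WNW (azimuth ≈ 300°).

17.26°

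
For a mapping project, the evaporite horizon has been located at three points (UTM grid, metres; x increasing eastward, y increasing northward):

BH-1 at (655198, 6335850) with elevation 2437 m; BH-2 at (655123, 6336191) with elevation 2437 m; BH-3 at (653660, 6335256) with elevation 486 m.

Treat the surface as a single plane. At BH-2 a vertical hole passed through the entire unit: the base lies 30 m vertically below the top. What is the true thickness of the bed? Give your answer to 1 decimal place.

19.2 m

Let the plane be z = a·x + b·y + c.
BH-2−BH-1: −75a + 341b = 0;  BH-3−BH-1: −1538a − 594b = −1951.
Solving gives a = 1.16921, b = 0.25716.
|∇z| = √(a²+b²) = 1.19716, so dip δ = arctan(1.19716) = 50.13°.
True thickness = vertical thickness × cos δ = 30 × cos 50.13° = 19.2 m.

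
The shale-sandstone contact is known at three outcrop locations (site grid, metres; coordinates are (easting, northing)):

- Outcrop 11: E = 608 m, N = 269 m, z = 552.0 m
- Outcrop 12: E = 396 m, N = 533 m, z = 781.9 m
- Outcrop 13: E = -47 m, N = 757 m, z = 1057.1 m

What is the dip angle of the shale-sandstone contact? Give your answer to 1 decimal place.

34.9°

Two edge vectors: Outcrop 11→Outcrop 12 = (-212, 264, 229.9), Outcrop 11→Outcrop 13 = (-655, 488, 505.1).
Normal n = (Outcrop 11→Outcrop 12) × (Outcrop 11→Outcrop 13) = (21155.2, -43503.3, 69464).
So ∂z/∂E = −n_x/n_z = −0.30455 and ∂z/∂N = −n_y/n_z = 0.62627.
Gradient magnitude |∇z| = √(a² + b²) = √(0.09275 + 0.39222) = 0.69639.
True dip = arctan(0.69639) = 34.9°, dipping toward SSE (azimuth ≈ 154°).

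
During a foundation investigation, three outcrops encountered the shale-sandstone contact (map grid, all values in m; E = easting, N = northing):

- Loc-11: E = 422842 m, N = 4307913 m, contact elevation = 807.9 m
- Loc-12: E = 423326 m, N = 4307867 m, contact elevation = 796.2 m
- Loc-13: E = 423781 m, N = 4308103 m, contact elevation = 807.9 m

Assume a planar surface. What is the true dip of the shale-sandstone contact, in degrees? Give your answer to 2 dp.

Let the plane be z = a·E + b·N + c.
Loc-12−Loc-11: 484a − 46b = −11.7;  Loc-13−Loc-11: 939a + 190b = 0.
Solving gives a = −0.01645, b = 0.08129.
Gradient magnitude |∇z| = √(a² + b²) = √(0.00027 + 0.00661) = 0.08293.
True dip = arctan(0.08293) = 4.74°, dipping toward SSE (azimuth ≈ 169°).

4.74°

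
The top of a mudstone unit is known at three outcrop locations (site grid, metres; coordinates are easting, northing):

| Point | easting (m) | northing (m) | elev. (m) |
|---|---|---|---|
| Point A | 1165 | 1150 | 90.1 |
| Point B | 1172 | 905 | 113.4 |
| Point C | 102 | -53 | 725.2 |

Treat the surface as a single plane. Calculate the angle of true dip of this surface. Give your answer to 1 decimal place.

26.0°

Let the plane be z = a·easting + b·northing + c.
Point B−Point A: 7a − 245b = 23.3;  Point C−Point A: −1063a − 1203b = 635.1.
Solving gives a = −0.47449, b = −0.10866.
Gradient magnitude |∇z| = √(a² + b²) = √(0.22514 + 0.01181) = 0.48677.
True dip = arctan(0.48677) = 26.0°, dipping toward ENE (azimuth ≈ 077°).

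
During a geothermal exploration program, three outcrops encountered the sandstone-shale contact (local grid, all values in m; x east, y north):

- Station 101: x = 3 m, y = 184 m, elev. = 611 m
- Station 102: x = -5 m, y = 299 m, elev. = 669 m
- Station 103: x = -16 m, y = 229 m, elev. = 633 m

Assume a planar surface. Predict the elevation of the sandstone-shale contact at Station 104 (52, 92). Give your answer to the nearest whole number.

566 m

Two edge vectors: Station 101→Station 102 = (-8, 115, 58), Station 101→Station 103 = (-19, 45, 22).
Normal n = (Station 101→Station 102) × (Station 101→Station 103) = (-80, -926, 1825).
So ∂z/∂x = −n_x/n_z = 0.04384 and ∂z/∂y = −n_y/n_z = 0.50740.
Intercept c from Station 101: 611 − 0.13 − 93.36 = 517.51.
At (52, 92): z = 2.3 + 46.7 + 517.51 = 566.5 m.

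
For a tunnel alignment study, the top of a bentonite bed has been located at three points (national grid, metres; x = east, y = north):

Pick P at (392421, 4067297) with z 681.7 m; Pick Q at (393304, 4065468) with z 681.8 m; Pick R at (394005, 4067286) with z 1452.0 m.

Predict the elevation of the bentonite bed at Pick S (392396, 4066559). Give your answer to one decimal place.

Two edge vectors: Pick P→Pick Q = (883, -1829, 0.1), Pick P→Pick R = (1584, -11, 770.3).
Normal n = (Pick P→Pick Q) × (Pick P→Pick R) = (-1408877.6, -680016.5, 2887423).
So ∂z/∂x = −n_x/n_z = 0.487935990 and ∂z/∂y = −n_y/n_z = 0.235509830.
Intercept c from Pick P: 681.7 − 191476.33 − 957888.43 = −1148683.05.
At (392396, 4066559): z = 191464.1 + 957714.6 − 1148683.05 = 495.7 m.

495.7 m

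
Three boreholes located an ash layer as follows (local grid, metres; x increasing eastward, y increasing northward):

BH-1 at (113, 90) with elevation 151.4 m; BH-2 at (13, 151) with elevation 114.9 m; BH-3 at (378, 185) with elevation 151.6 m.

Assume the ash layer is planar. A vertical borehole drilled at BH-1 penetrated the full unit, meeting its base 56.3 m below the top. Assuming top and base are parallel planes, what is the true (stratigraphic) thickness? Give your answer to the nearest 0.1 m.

Let the plane be z = a·x + b·y + c.
BH-2−BH-1: −100a + 61b = −36.5;  BH-3−BH-1: 265a + 95b = 0.2.
Solving gives a = 0.13558, b = −0.37610.
|∇z| = √(a²+b²) = 0.39979, so dip δ = arctan(0.39979) = 21.79°.
True thickness = vertical thickness × cos δ = 56.3 × cos 21.79° = 52.3 m.

52.3 m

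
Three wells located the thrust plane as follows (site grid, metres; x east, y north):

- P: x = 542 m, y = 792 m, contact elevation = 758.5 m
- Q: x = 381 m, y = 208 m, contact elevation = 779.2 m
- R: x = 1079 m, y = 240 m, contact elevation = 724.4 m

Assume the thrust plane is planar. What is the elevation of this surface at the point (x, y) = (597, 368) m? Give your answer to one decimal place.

Let the plane be z = a·x + b·y + c.
Q−P: −161a − 584b = 20.7;  R−P: 537a − 552b = −34.1.
Solving gives a = −0.077869, b = −0.013978.
Then c = 758.5 − a·542 − b·792 = 811.78.
At (597, 368): z = −46.5 − 5.1 + 811.78 = 760.1 m.

760.1 m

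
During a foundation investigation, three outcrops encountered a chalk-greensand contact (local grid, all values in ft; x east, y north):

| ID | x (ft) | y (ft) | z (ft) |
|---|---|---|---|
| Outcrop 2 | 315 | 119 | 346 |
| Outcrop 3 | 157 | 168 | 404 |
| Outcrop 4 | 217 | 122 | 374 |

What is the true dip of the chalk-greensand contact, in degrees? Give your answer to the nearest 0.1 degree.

Let the plane be z = a·x + b·y + c.
Outcrop 3−Outcrop 2: −158a + 49b = 58;  Outcrop 4−Outcrop 2: −98a + 3b = 28.
Solving gives a = −0.27680, b = 0.29113.
Gradient magnitude |∇z| = √(a² + b²) = √(0.07662 + 0.08476) = 0.40171.
True dip = arctan(0.40171) = 21.9°, dipping toward SE (azimuth ≈ 136°).

21.9°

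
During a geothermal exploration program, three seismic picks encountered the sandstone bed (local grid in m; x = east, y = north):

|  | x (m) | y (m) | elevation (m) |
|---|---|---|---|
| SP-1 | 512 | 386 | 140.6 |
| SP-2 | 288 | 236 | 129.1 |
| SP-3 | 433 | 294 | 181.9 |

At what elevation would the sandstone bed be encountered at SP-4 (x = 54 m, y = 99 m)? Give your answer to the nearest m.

Two edge vectors: SP-1→SP-2 = (-224, -150, -11.5), SP-1→SP-3 = (-79, -92, 41.3).
Normal n = (SP-1→SP-2) × (SP-1→SP-3) = (-7253, 10159.7, 8758).
So ∂z/∂x = −n_x/n_z = 0.82816 and ∂z/∂y = −n_y/n_z = −1.16005.
Intercept c from SP-1: 140.6 − 424.02 + 447.78 = 164.36.
At (54, 99): z = 44.7 − 114.8 + 164.36 = 94.2 m.

94 m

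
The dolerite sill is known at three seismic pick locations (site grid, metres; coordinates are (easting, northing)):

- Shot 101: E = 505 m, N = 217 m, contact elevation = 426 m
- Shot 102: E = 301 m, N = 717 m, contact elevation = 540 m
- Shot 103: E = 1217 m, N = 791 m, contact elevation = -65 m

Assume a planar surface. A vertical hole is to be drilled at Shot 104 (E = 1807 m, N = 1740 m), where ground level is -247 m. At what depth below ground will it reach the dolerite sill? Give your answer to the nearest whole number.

244 m

Two edge vectors: Shot 101→Shot 102 = (-204, 500, 114), Shot 101→Shot 103 = (712, 574, -491).
Normal n = (Shot 101→Shot 102) × (Shot 101→Shot 103) = (-310936, -18996, -473096).
So ∂z/∂E = −n_x/n_z = −0.65724 and ∂z/∂N = −n_y/n_z = −0.04015.
Intercept c from Shot 101: 426 + 331.90 + 8.71 = 766.62.
At (1807, 1740): z_contact = −1187.6 − 69.9 + 766.62 = -490.9 m.
Depth below ground = -247 − (-490.9) = 244 m.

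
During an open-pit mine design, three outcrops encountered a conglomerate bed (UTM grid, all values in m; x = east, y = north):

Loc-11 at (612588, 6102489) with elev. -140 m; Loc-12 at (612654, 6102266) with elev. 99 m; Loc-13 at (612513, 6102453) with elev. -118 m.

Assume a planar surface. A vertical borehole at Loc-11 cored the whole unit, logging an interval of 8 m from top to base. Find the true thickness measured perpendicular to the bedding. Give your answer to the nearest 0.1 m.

Two edge vectors: Loc-11→Loc-12 = (66, -223, 239), Loc-11→Loc-13 = (-75, -36, 22).
Normal n = (Loc-11→Loc-12) × (Loc-11→Loc-13) = (3698, -19377, -19101).
So ∂z/∂x = −n_x/n_z = 0.19360 and ∂z/∂y = −n_y/n_z = −1.01445.
|∇z| = √(a²+b²) = 1.03276, so dip δ = arctan(1.03276) = 45.92°.
True thickness = vertical thickness × cos δ = 8 × cos 45.92° = 5.6 m.

5.6 m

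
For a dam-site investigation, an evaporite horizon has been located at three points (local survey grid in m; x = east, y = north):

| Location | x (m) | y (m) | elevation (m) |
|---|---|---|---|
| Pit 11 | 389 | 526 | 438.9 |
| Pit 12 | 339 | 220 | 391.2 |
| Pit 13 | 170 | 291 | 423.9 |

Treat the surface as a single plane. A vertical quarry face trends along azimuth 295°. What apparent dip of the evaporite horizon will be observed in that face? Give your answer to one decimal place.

10.4°

Let the plane be z = a·x + b·y + c.
Pit 12−Pit 11: −50a − 306b = −47.7;  Pit 13−Pit 11: −219a − 235b = −15.
Solving gives a = −0.11978, b = 0.17545.
Unit vector along 295° is (sin 295°, cos 295°) = (-0.9063, 0.4226).
Slope in that direction = a·(-0.9063) + b·(0.4226) = 0.18271.
Apparent dip = arctan|0.18271| = 10.4° (true dip is 12.0°, so apparent ≤ true as expected).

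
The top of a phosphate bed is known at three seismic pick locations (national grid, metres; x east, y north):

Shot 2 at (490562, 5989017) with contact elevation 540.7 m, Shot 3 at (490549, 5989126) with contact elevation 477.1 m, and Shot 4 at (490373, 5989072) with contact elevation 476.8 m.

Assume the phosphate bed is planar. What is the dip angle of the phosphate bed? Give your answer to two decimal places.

Two edge vectors: Shot 2→Shot 3 = (-13, 109, -63.6), Shot 2→Shot 4 = (-189, 55, -63.9).
Normal n = (Shot 2→Shot 3) × (Shot 2→Shot 4) = (-3467.1, 11189.7, 19886).
So ∂z/∂x = −n_x/n_z = 0.17435 and ∂z/∂y = −n_y/n_z = −0.56269.
Gradient magnitude |∇z| = √(a² + b²) = √(0.03040 + 0.31662) = 0.58908.
True dip = arctan(0.58908) = 30.50°, dipping toward NNW (azimuth ≈ 343°).

30.50°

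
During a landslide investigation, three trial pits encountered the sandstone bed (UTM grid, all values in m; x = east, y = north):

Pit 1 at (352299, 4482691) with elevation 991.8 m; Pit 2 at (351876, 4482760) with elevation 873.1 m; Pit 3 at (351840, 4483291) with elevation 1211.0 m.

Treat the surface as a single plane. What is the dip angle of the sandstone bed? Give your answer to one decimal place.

37.5°

Let the plane be z = a·x + b·y + c.
Pit 2−Pit 1: −423a + 69b = −118.7;  Pit 3−Pit 1: −459a + 600b = 219.2.
Solving gives a = 0.38871, b = 0.66270.
Gradient magnitude |∇z| = √(a² + b²) = √(0.15110 + 0.43917) = 0.76829.
True dip = arctan(0.76829) = 37.5°, dipping toward SSW (azimuth ≈ 210°).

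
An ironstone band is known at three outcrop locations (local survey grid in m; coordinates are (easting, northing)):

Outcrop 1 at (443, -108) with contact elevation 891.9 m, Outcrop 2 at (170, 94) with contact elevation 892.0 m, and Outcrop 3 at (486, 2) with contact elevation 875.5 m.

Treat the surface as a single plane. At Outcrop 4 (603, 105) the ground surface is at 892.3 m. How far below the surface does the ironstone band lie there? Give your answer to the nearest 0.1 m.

38.7 m

Two edge vectors: Outcrop 1→Outcrop 2 = (-273, 202, 0.1), Outcrop 1→Outcrop 3 = (43, 110, -16.4).
Normal n = (Outcrop 1→Outcrop 2) × (Outcrop 1→Outcrop 3) = (-3323.8, -4472.9, -38716).
So ∂z/∂E = −n_x/n_z = −0.08585 and ∂z/∂N = −n_y/n_z = −0.11553.
Intercept c from Outcrop 1: 891.9 + 38.03 − 12.48 = 917.45.
At (603, 105): z_contact = −51.77 − 12.13 + 917.45 = 853.56 m.
Depth below ground = 892.3 − 853.56 = 38.7 m.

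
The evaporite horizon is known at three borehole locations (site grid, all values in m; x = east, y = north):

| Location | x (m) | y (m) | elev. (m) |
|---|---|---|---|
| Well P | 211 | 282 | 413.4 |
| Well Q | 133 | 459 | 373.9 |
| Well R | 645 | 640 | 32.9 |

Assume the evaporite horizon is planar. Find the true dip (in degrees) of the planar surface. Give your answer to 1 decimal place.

Let the plane be z = a·x + b·y + c.
Well Q−Well P: −78a + 177b = −39.5;  Well R−Well P: 434a + 358b = −380.5.
Solving gives a = −0.50799, b = −0.44702.
Gradient magnitude |∇z| = √(a² + b²) = √(0.25805 + 0.19983) = 0.67667.
True dip = arctan(0.67667) = 34.1°, dipping toward NE (azimuth ≈ 049°).

34.1°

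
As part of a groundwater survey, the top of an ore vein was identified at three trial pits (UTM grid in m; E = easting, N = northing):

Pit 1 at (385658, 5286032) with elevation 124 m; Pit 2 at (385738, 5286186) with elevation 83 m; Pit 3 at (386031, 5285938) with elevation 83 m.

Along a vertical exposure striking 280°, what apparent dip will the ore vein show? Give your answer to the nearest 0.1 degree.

Let the plane be z = a·E + b·N + c.
Pit 2−Pit 1: 80a + 154b = −41;  Pit 3−Pit 1: 373a − 94b = −41.
Solving gives a = −0.15652, b = −0.18492.
Unit vector along 280° is (sin 280°, cos 280°) = (-0.9848, 0.1736).
Slope in that direction = a·(-0.9848) + b·(0.1736) = 0.12203.
Apparent dip = arctan|0.12203| = 7.0° (true dip is 13.6°, so apparent ≤ true as expected).

7.0°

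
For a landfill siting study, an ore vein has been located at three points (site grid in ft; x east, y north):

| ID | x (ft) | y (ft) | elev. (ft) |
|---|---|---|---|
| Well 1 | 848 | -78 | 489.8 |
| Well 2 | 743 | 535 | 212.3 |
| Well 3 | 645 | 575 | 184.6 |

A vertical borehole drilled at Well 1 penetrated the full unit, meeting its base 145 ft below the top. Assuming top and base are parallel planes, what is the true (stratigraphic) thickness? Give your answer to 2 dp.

132.37 ft

Two edge vectors: Well 1→Well 2 = (-105, 613, -277.5), Well 1→Well 3 = (-203, 653, -305.2).
Normal n = (Well 1→Well 2) × (Well 1→Well 3) = (-5880.1, 24286.5, 55874).
So ∂z/∂x = −n_x/n_z = 0.10524 and ∂z/∂y = −n_y/n_z = −0.43467.
|∇z| = √(a²+b²) = 0.44722, so dip δ = arctan(0.44722) = 24.10°.
True thickness = vertical thickness × cos δ = 145 × cos 24.10° = 132.37 ft.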